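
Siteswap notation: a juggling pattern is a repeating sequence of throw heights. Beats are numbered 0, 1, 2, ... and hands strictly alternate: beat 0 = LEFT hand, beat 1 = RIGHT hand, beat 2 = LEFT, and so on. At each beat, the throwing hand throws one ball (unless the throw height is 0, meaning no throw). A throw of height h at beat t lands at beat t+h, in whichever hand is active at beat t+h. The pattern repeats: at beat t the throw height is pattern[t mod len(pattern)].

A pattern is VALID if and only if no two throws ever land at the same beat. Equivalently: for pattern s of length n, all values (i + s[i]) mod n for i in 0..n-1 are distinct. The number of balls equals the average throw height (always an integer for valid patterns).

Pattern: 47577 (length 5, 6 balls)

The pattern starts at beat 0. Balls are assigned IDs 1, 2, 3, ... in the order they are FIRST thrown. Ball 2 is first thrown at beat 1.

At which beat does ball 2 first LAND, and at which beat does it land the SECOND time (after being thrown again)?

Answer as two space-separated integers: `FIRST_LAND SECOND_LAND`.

Beat 0 (L): throw ball1 h=4 -> lands@4:L; in-air after throw: [b1@4:L]
Beat 1 (R): throw ball2 h=7 -> lands@8:L; in-air after throw: [b1@4:L b2@8:L]
Beat 2 (L): throw ball3 h=5 -> lands@7:R; in-air after throw: [b1@4:L b3@7:R b2@8:L]
Beat 3 (R): throw ball4 h=7 -> lands@10:L; in-air after throw: [b1@4:L b3@7:R b2@8:L b4@10:L]
Beat 4 (L): throw ball1 h=7 -> lands@11:R; in-air after throw: [b3@7:R b2@8:L b4@10:L b1@11:R]
Beat 5 (R): throw ball5 h=4 -> lands@9:R; in-air after throw: [b3@7:R b2@8:L b5@9:R b4@10:L b1@11:R]
Beat 6 (L): throw ball6 h=7 -> lands@13:R; in-air after throw: [b3@7:R b2@8:L b5@9:R b4@10:L b1@11:R b6@13:R]
Beat 7 (R): throw ball3 h=5 -> lands@12:L; in-air after throw: [b2@8:L b5@9:R b4@10:L b1@11:R b3@12:L b6@13:R]
Beat 8 (L): throw ball2 h=7 -> lands@15:R; in-air after throw: [b5@9:R b4@10:L b1@11:R b3@12:L b6@13:R b2@15:R]
Beat 9 (R): throw ball5 h=7 -> lands@16:L; in-air after throw: [b4@10:L b1@11:R b3@12:L b6@13:R b2@15:R b5@16:L]
Beat 10 (L): throw ball4 h=4 -> lands@14:L; in-air after throw: [b1@11:R b3@12:L b6@13:R b4@14:L b2@15:R b5@16:L]
Beat 11 (R): throw ball1 h=7 -> lands@18:L; in-air after throw: [b3@12:L b6@13:R b4@14:L b2@15:R b5@16:L b1@18:L]
Beat 12 (L): throw ball3 h=5 -> lands@17:R; in-air after throw: [b6@13:R b4@14:L b2@15:R b5@16:L b3@17:R b1@18:L]
Beat 13 (R): throw ball6 h=7 -> lands@20:L; in-air after throw: [b4@14:L b2@15:R b5@16:L b3@17:R b1@18:L b6@20:L]
Beat 14 (L): throw ball4 h=7 -> lands@21:R; in-air after throw: [b2@15:R b5@16:L b3@17:R b1@18:L b6@20:L b4@21:R]
Ball 2: thrown@1 h=7 -> first land @8; rethrown@8 h=7 -> second land @15

Answer: 8 15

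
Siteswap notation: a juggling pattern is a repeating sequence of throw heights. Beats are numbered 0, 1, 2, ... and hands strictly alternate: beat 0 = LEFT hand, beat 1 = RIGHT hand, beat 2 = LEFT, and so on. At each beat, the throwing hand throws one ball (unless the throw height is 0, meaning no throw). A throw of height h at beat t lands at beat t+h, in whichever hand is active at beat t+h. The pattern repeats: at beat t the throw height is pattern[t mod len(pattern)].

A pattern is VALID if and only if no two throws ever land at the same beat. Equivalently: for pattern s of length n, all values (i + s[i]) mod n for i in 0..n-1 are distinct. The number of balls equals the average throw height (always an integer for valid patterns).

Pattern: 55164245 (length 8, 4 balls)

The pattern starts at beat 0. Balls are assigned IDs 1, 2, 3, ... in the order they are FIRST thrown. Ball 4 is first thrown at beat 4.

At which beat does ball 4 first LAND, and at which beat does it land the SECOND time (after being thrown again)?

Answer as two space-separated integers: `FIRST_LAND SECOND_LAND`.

Answer: 8 13

Derivation:
Beat 0 (L): throw ball1 h=5 -> lands@5:R; in-air after throw: [b1@5:R]
Beat 1 (R): throw ball2 h=5 -> lands@6:L; in-air after throw: [b1@5:R b2@6:L]
Beat 2 (L): throw ball3 h=1 -> lands@3:R; in-air after throw: [b3@3:R b1@5:R b2@6:L]
Beat 3 (R): throw ball3 h=6 -> lands@9:R; in-air after throw: [b1@5:R b2@6:L b3@9:R]
Beat 4 (L): throw ball4 h=4 -> lands@8:L; in-air after throw: [b1@5:R b2@6:L b4@8:L b3@9:R]
Beat 5 (R): throw ball1 h=2 -> lands@7:R; in-air after throw: [b2@6:L b1@7:R b4@8:L b3@9:R]
Beat 6 (L): throw ball2 h=4 -> lands@10:L; in-air after throw: [b1@7:R b4@8:L b3@9:R b2@10:L]
Beat 7 (R): throw ball1 h=5 -> lands@12:L; in-air after throw: [b4@8:L b3@9:R b2@10:L b1@12:L]
Beat 8 (L): throw ball4 h=5 -> lands@13:R; in-air after throw: [b3@9:R b2@10:L b1@12:L b4@13:R]
Beat 9 (R): throw ball3 h=5 -> lands@14:L; in-air after throw: [b2@10:L b1@12:L b4@13:R b3@14:L]
Beat 10 (L): throw ball2 h=1 -> lands@11:R; in-air after throw: [b2@11:R b1@12:L b4@13:R b3@14:L]
Beat 11 (R): throw ball2 h=6 -> lands@17:R; in-air after throw: [b1@12:L b4@13:R b3@14:L b2@17:R]
Ball 4: thrown@4 h=4 -> first land @8; rethrown@8 h=5 -> second land @13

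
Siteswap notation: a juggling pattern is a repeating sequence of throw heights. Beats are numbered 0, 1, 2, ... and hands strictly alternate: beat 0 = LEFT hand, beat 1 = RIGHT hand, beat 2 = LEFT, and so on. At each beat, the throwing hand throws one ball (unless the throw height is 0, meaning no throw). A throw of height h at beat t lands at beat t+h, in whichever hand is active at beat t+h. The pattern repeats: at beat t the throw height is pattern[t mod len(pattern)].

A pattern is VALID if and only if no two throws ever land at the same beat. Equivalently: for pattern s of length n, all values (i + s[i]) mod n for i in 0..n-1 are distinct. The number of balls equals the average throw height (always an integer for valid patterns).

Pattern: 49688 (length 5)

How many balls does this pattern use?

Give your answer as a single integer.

Answer: 7

Derivation:
Pattern = [4, 9, 6, 8, 8], length n = 5
  position 0: throw height = 4, running sum = 4
  position 1: throw height = 9, running sum = 13
  position 2: throw height = 6, running sum = 19
  position 3: throw height = 8, running sum = 27
  position 4: throw height = 8, running sum = 35
Total sum = 35; balls = sum / n = 35 / 5 = 7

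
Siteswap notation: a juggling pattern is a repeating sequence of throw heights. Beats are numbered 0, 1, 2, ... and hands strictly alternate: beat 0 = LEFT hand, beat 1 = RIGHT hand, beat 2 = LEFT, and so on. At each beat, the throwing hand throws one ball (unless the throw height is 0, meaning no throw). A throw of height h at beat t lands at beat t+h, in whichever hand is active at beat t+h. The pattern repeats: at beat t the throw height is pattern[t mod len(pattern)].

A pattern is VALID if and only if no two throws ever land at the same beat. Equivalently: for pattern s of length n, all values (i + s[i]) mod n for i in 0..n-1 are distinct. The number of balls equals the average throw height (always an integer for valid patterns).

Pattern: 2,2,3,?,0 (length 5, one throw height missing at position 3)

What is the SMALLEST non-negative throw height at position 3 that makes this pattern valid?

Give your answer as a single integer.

i=0: (0 + 2) mod 5 = 2
i=1: (1 + 2) mod 5 = 3
i=2: (2 + 3) mod 5 = 0
i=3: s[i]=? (unknown)
i=4: (4 + 0) mod 5 = 4
Known residues: [0, 2, 3, 4]; need a permutation of 0..4, so missing residue r = 1
Need (3 + s) mod 5 = 1; smallest s = (1 - 3) mod 5 = 3

Answer: 3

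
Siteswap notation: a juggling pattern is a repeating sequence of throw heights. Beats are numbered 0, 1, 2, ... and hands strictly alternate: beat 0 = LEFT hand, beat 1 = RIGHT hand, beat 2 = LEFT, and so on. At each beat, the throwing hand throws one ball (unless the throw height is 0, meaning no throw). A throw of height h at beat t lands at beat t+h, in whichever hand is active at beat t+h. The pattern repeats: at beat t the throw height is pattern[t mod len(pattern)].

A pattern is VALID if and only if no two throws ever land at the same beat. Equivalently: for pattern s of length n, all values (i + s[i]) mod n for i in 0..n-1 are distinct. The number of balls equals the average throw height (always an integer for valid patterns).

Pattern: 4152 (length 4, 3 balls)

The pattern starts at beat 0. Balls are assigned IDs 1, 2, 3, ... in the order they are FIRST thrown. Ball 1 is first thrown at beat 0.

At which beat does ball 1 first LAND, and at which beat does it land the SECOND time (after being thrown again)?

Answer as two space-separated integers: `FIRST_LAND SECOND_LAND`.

Beat 0 (L): throw ball1 h=4 -> lands@4:L; in-air after throw: [b1@4:L]
Beat 1 (R): throw ball2 h=1 -> lands@2:L; in-air after throw: [b2@2:L b1@4:L]
Beat 2 (L): throw ball2 h=5 -> lands@7:R; in-air after throw: [b1@4:L b2@7:R]
Beat 3 (R): throw ball3 h=2 -> lands@5:R; in-air after throw: [b1@4:L b3@5:R b2@7:R]
Beat 4 (L): throw ball1 h=4 -> lands@8:L; in-air after throw: [b3@5:R b2@7:R b1@8:L]
Beat 5 (R): throw ball3 h=1 -> lands@6:L; in-air after throw: [b3@6:L b2@7:R b1@8:L]
Beat 6 (L): throw ball3 h=5 -> lands@11:R; in-air after throw: [b2@7:R b1@8:L b3@11:R]
Beat 7 (R): throw ball2 h=2 -> lands@9:R; in-air after throw: [b1@8:L b2@9:R b3@11:R]
Beat 8 (L): throw ball1 h=4 -> lands@12:L; in-air after throw: [b2@9:R b3@11:R b1@12:L]
Ball 1: thrown@0 h=4 -> first land @4; rethrown@4 h=4 -> second land @8

Answer: 4 8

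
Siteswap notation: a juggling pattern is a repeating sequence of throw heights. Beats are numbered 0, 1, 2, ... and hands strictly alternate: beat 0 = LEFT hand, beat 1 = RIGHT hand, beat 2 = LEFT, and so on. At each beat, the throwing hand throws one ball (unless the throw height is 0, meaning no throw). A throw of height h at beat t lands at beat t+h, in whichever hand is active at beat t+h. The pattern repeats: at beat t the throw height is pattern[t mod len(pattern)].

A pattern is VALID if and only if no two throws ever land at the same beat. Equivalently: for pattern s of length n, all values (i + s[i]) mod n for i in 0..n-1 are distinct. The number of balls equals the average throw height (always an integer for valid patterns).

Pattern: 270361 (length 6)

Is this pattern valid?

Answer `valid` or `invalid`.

i=0: (i + s[i]) mod n = (0 + 2) mod 6 = 2
i=1: (i + s[i]) mod n = (1 + 7) mod 6 = 2
i=2: (i + s[i]) mod n = (2 + 0) mod 6 = 2
i=3: (i + s[i]) mod n = (3 + 3) mod 6 = 0
i=4: (i + s[i]) mod n = (4 + 6) mod 6 = 4
i=5: (i + s[i]) mod n = (5 + 1) mod 6 = 0
Residues: [2, 2, 2, 0, 4, 0], distinct: False

Answer: invalid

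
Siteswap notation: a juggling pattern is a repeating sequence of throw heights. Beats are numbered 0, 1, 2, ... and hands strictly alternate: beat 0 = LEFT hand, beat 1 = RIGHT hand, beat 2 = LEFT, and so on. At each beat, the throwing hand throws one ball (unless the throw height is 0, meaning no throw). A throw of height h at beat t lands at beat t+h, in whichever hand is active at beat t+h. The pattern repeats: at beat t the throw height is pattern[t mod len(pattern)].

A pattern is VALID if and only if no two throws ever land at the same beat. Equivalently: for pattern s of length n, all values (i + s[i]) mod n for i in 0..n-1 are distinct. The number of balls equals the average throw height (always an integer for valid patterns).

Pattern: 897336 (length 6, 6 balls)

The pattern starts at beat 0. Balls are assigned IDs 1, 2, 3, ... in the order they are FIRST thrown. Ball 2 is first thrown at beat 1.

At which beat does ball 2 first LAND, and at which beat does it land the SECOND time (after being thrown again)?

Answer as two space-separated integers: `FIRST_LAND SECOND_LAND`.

Answer: 10 13

Derivation:
Beat 0 (L): throw ball1 h=8 -> lands@8:L; in-air after throw: [b1@8:L]
Beat 1 (R): throw ball2 h=9 -> lands@10:L; in-air after throw: [b1@8:L b2@10:L]
Beat 2 (L): throw ball3 h=7 -> lands@9:R; in-air after throw: [b1@8:L b3@9:R b2@10:L]
Beat 3 (R): throw ball4 h=3 -> lands@6:L; in-air after throw: [b4@6:L b1@8:L b3@9:R b2@10:L]
Beat 4 (L): throw ball5 h=3 -> lands@7:R; in-air after throw: [b4@6:L b5@7:R b1@8:L b3@9:R b2@10:L]
Beat 5 (R): throw ball6 h=6 -> lands@11:R; in-air after throw: [b4@6:L b5@7:R b1@8:L b3@9:R b2@10:L b6@11:R]
Beat 6 (L): throw ball4 h=8 -> lands@14:L; in-air after throw: [b5@7:R b1@8:L b3@9:R b2@10:L b6@11:R b4@14:L]
Beat 7 (R): throw ball5 h=9 -> lands@16:L; in-air after throw: [b1@8:L b3@9:R b2@10:L b6@11:R b4@14:L b5@16:L]
Beat 8 (L): throw ball1 h=7 -> lands@15:R; in-air after throw: [b3@9:R b2@10:L b6@11:R b4@14:L b1@15:R b5@16:L]
Beat 9 (R): throw ball3 h=3 -> lands@12:L; in-air after throw: [b2@10:L b6@11:R b3@12:L b4@14:L b1@15:R b5@16:L]
Beat 10 (L): throw ball2 h=3 -> lands@13:R; in-air after throw: [b6@11:R b3@12:L b2@13:R b4@14:L b1@15:R b5@16:L]
Beat 11 (R): throw ball6 h=6 -> lands@17:R; in-air after throw: [b3@12:L b2@13:R b4@14:L b1@15:R b5@16:L b6@17:R]
Ball 2: thrown@1 h=9 -> first land @10; rethrown@10 h=3 -> second land @13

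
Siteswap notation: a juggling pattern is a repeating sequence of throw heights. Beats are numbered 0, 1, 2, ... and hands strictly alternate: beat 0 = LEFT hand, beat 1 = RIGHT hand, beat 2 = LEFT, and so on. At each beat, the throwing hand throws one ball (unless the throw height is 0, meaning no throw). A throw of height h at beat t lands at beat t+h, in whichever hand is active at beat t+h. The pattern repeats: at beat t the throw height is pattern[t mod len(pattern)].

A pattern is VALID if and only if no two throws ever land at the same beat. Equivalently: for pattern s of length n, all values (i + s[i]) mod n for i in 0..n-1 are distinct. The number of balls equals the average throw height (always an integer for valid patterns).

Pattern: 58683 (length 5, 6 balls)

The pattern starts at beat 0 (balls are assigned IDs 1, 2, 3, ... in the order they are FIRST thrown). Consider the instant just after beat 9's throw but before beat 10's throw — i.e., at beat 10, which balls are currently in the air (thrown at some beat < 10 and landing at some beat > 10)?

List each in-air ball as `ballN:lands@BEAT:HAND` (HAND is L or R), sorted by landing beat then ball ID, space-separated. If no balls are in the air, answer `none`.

Answer: ball4:lands@11:R ball2:lands@12:L ball5:lands@13:R ball6:lands@14:L ball3:lands@16:L

Derivation:
Beat 0 (L): throw ball1 h=5 -> lands@5:R; in-air after throw: [b1@5:R]
Beat 1 (R): throw ball2 h=8 -> lands@9:R; in-air after throw: [b1@5:R b2@9:R]
Beat 2 (L): throw ball3 h=6 -> lands@8:L; in-air after throw: [b1@5:R b3@8:L b2@9:R]
Beat 3 (R): throw ball4 h=8 -> lands@11:R; in-air after throw: [b1@5:R b3@8:L b2@9:R b4@11:R]
Beat 4 (L): throw ball5 h=3 -> lands@7:R; in-air after throw: [b1@5:R b5@7:R b3@8:L b2@9:R b4@11:R]
Beat 5 (R): throw ball1 h=5 -> lands@10:L; in-air after throw: [b5@7:R b3@8:L b2@9:R b1@10:L b4@11:R]
Beat 6 (L): throw ball6 h=8 -> lands@14:L; in-air after throw: [b5@7:R b3@8:L b2@9:R b1@10:L b4@11:R b6@14:L]
Beat 7 (R): throw ball5 h=6 -> lands@13:R; in-air after throw: [b3@8:L b2@9:R b1@10:L b4@11:R b5@13:R b6@14:L]
Beat 8 (L): throw ball3 h=8 -> lands@16:L; in-air after throw: [b2@9:R b1@10:L b4@11:R b5@13:R b6@14:L b3@16:L]
Beat 9 (R): throw ball2 h=3 -> lands@12:L; in-air after throw: [b1@10:L b4@11:R b2@12:L b5@13:R b6@14:L b3@16:L]
Beat 10 (L): throw ball1 h=5 -> lands@15:R; in-air after throw: [b4@11:R b2@12:L b5@13:R b6@14:L b1@15:R b3@16:L]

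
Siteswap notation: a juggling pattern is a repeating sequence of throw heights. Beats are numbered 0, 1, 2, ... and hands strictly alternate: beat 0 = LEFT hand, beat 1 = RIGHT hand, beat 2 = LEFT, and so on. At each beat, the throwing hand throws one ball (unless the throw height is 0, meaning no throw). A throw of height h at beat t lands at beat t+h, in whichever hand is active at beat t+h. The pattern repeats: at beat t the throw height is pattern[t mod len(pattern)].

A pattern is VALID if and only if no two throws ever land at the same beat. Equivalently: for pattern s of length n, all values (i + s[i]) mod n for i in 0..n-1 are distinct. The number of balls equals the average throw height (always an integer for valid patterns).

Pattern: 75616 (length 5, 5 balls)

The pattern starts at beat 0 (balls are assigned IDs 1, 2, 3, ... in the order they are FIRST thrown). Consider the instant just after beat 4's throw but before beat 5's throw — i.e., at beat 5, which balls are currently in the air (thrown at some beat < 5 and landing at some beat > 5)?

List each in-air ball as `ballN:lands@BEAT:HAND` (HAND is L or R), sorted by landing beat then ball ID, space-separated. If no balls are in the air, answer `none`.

Beat 0 (L): throw ball1 h=7 -> lands@7:R; in-air after throw: [b1@7:R]
Beat 1 (R): throw ball2 h=5 -> lands@6:L; in-air after throw: [b2@6:L b1@7:R]
Beat 2 (L): throw ball3 h=6 -> lands@8:L; in-air after throw: [b2@6:L b1@7:R b3@8:L]
Beat 3 (R): throw ball4 h=1 -> lands@4:L; in-air after throw: [b4@4:L b2@6:L b1@7:R b3@8:L]
Beat 4 (L): throw ball4 h=6 -> lands@10:L; in-air after throw: [b2@6:L b1@7:R b3@8:L b4@10:L]
Beat 5 (R): throw ball5 h=7 -> lands@12:L; in-air after throw: [b2@6:L b1@7:R b3@8:L b4@10:L b5@12:L]

Answer: ball2:lands@6:L ball1:lands@7:R ball3:lands@8:L ball4:lands@10:L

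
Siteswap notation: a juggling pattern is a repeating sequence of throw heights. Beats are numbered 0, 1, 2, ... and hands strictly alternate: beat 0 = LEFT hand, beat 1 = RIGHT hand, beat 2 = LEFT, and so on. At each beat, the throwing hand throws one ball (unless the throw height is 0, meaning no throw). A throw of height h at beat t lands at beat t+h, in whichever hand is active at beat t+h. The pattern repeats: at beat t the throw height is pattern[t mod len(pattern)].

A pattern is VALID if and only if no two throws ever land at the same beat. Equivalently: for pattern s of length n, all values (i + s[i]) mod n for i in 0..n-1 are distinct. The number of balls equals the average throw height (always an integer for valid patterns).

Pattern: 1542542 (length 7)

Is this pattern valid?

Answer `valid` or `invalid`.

Answer: invalid

Derivation:
i=0: (i + s[i]) mod n = (0 + 1) mod 7 = 1
i=1: (i + s[i]) mod n = (1 + 5) mod 7 = 6
i=2: (i + s[i]) mod n = (2 + 4) mod 7 = 6
i=3: (i + s[i]) mod n = (3 + 2) mod 7 = 5
i=4: (i + s[i]) mod n = (4 + 5) mod 7 = 2
i=5: (i + s[i]) mod n = (5 + 4) mod 7 = 2
i=6: (i + s[i]) mod n = (6 + 2) mod 7 = 1
Residues: [1, 6, 6, 5, 2, 2, 1], distinct: False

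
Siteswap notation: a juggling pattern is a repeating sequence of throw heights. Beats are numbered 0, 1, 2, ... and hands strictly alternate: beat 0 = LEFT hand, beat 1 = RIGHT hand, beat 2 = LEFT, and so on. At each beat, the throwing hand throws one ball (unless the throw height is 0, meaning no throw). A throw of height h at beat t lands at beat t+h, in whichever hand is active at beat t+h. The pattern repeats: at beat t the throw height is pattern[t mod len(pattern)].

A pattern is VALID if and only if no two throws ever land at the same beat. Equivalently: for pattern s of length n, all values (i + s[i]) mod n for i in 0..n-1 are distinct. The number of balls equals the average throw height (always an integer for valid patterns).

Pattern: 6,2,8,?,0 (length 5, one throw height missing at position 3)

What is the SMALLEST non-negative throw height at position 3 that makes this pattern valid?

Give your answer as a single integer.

Answer: 4

Derivation:
i=0: (0 + 6) mod 5 = 1
i=1: (1 + 2) mod 5 = 3
i=2: (2 + 8) mod 5 = 0
i=3: s[i]=? (unknown)
i=4: (4 + 0) mod 5 = 4
Known residues: [0, 1, 3, 4]; need a permutation of 0..4, so missing residue r = 2
Need (3 + s) mod 5 = 2; smallest s = (2 - 3) mod 5 = 4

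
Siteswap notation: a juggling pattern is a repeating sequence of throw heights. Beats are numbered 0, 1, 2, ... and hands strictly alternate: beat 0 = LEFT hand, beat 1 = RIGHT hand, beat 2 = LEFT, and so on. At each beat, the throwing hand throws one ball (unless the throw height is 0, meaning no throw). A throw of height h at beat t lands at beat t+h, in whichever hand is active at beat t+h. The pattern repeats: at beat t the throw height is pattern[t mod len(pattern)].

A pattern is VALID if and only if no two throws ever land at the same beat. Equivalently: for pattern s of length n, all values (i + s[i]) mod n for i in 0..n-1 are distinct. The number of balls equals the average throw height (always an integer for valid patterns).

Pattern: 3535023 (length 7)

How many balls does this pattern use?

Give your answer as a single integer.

Pattern = [3, 5, 3, 5, 0, 2, 3], length n = 7
  position 0: throw height = 3, running sum = 3
  position 1: throw height = 5, running sum = 8
  position 2: throw height = 3, running sum = 11
  position 3: throw height = 5, running sum = 16
  position 4: throw height = 0, running sum = 16
  position 5: throw height = 2, running sum = 18
  position 6: throw height = 3, running sum = 21
Total sum = 21; balls = sum / n = 21 / 7 = 3

Answer: 3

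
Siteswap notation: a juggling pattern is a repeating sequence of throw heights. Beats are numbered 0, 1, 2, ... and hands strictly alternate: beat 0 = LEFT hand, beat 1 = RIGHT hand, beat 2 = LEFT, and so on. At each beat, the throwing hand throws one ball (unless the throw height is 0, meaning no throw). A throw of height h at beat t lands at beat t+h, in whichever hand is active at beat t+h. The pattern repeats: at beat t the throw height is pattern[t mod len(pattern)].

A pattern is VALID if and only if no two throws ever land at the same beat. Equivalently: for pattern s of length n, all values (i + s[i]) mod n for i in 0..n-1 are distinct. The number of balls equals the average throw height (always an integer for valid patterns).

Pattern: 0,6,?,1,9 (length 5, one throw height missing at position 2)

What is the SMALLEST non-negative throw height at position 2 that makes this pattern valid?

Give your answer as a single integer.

Answer: 4

Derivation:
i=0: (0 + 0) mod 5 = 0
i=1: (1 + 6) mod 5 = 2
i=2: s[i]=? (unknown)
i=3: (3 + 1) mod 5 = 4
i=4: (4 + 9) mod 5 = 3
Known residues: [0, 2, 3, 4]; need a permutation of 0..4, so missing residue r = 1
Need (2 + s) mod 5 = 1; smallest s = (1 - 2) mod 5 = 4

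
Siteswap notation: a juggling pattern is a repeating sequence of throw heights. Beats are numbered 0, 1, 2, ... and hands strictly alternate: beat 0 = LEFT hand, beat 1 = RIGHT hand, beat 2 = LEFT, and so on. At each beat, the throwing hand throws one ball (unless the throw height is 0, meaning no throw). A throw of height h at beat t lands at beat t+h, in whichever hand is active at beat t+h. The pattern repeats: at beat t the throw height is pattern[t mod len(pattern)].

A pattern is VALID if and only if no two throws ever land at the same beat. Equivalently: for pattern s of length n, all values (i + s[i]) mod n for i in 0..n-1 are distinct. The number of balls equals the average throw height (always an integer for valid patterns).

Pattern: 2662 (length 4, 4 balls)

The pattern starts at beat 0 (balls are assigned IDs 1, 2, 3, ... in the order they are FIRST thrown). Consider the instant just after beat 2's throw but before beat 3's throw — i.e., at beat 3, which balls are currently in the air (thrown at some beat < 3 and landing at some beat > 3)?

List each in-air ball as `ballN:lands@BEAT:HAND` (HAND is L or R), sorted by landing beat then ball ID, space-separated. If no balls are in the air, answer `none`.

Beat 0 (L): throw ball1 h=2 -> lands@2:L; in-air after throw: [b1@2:L]
Beat 1 (R): throw ball2 h=6 -> lands@7:R; in-air after throw: [b1@2:L b2@7:R]
Beat 2 (L): throw ball1 h=6 -> lands@8:L; in-air after throw: [b2@7:R b1@8:L]
Beat 3 (R): throw ball3 h=2 -> lands@5:R; in-air after throw: [b3@5:R b2@7:R b1@8:L]

Answer: ball2:lands@7:R ball1:lands@8:L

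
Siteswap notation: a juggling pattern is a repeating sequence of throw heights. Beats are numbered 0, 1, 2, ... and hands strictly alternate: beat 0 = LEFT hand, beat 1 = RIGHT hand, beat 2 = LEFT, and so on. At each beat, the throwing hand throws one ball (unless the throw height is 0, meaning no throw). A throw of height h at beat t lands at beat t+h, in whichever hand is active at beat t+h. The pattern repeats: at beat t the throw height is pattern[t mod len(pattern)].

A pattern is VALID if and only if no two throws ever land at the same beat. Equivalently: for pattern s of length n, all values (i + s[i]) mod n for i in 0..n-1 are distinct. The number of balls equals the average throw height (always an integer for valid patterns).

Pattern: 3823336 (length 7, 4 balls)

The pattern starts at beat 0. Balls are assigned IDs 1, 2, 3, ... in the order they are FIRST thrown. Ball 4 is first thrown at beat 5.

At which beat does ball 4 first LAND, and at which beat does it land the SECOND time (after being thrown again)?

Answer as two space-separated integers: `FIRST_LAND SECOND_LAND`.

Beat 0 (L): throw ball1 h=3 -> lands@3:R; in-air after throw: [b1@3:R]
Beat 1 (R): throw ball2 h=8 -> lands@9:R; in-air after throw: [b1@3:R b2@9:R]
Beat 2 (L): throw ball3 h=2 -> lands@4:L; in-air after throw: [b1@3:R b3@4:L b2@9:R]
Beat 3 (R): throw ball1 h=3 -> lands@6:L; in-air after throw: [b3@4:L b1@6:L b2@9:R]
Beat 4 (L): throw ball3 h=3 -> lands@7:R; in-air after throw: [b1@6:L b3@7:R b2@9:R]
Beat 5 (R): throw ball4 h=3 -> lands@8:L; in-air after throw: [b1@6:L b3@7:R b4@8:L b2@9:R]
Beat 6 (L): throw ball1 h=6 -> lands@12:L; in-air after throw: [b3@7:R b4@8:L b2@9:R b1@12:L]
Beat 7 (R): throw ball3 h=3 -> lands@10:L; in-air after throw: [b4@8:L b2@9:R b3@10:L b1@12:L]
Beat 8 (L): throw ball4 h=8 -> lands@16:L; in-air after throw: [b2@9:R b3@10:L b1@12:L b4@16:L]
Beat 9 (R): throw ball2 h=2 -> lands@11:R; in-air after throw: [b3@10:L b2@11:R b1@12:L b4@16:L]
Beat 10 (L): throw ball3 h=3 -> lands@13:R; in-air after throw: [b2@11:R b1@12:L b3@13:R b4@16:L]
Beat 11 (R): throw ball2 h=3 -> lands@14:L; in-air after throw: [b1@12:L b3@13:R b2@14:L b4@16:L]
Beat 12 (L): throw ball1 h=3 -> lands@15:R; in-air after throw: [b3@13:R b2@14:L b1@15:R b4@16:L]
Beat 13 (R): throw ball3 h=6 -> lands@19:R; in-air after throw: [b2@14:L b1@15:R b4@16:L b3@19:R]
Beat 14 (L): throw ball2 h=3 -> lands@17:R; in-air after throw: [b1@15:R b4@16:L b2@17:R b3@19:R]
Beat 15 (R): throw ball1 h=8 -> lands@23:R; in-air after throw: [b4@16:L b2@17:R b3@19:R b1@23:R]
Beat 16 (L): throw ball4 h=2 -> lands@18:L; in-air after throw: [b2@17:R b4@18:L b3@19:R b1@23:R]
Ball 4: thrown@5 h=3 -> first land @8; rethrown@8 h=8 -> second land @16

Answer: 8 16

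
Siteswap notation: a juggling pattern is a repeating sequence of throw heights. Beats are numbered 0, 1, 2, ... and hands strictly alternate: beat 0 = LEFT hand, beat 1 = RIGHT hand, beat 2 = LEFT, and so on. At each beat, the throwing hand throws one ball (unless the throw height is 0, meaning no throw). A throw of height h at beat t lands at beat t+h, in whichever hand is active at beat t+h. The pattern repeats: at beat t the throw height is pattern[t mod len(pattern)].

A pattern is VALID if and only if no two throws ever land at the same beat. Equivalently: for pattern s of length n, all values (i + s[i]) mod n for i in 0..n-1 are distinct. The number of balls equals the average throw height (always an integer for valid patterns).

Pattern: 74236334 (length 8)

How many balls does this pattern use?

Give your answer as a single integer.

Answer: 4

Derivation:
Pattern = [7, 4, 2, 3, 6, 3, 3, 4], length n = 8
  position 0: throw height = 7, running sum = 7
  position 1: throw height = 4, running sum = 11
  position 2: throw height = 2, running sum = 13
  position 3: throw height = 3, running sum = 16
  position 4: throw height = 6, running sum = 22
  position 5: throw height = 3, running sum = 25
  position 6: throw height = 3, running sum = 28
  position 7: throw height = 4, running sum = 32
Total sum = 32; balls = sum / n = 32 / 8 = 4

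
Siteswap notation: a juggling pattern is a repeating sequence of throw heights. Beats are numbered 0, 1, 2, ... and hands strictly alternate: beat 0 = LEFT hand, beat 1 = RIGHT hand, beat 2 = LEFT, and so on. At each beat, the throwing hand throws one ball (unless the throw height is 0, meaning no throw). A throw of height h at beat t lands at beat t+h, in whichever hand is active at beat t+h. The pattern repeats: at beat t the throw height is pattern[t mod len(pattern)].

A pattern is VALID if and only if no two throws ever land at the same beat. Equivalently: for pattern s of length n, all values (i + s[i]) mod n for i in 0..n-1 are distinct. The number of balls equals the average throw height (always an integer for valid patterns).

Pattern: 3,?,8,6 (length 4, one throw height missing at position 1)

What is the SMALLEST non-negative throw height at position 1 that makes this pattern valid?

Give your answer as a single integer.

i=0: (0 + 3) mod 4 = 3
i=1: s[i]=? (unknown)
i=2: (2 + 8) mod 4 = 2
i=3: (3 + 6) mod 4 = 1
Known residues: [1, 2, 3]; need a permutation of 0..3, so missing residue r = 0
Need (1 + s) mod 4 = 0; smallest s = (0 - 1) mod 4 = 3

Answer: 3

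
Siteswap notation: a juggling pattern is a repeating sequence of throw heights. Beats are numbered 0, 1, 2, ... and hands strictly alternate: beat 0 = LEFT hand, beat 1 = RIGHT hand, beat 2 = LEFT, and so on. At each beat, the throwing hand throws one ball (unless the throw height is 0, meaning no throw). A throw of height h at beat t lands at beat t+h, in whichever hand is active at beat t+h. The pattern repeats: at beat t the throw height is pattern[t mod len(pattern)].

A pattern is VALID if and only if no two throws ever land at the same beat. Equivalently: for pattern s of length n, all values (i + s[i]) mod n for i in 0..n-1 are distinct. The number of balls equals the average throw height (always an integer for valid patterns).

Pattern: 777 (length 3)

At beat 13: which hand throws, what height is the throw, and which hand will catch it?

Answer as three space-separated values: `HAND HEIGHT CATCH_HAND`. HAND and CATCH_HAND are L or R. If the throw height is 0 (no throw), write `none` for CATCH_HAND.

Beat 13: 13 mod 2 = 1, so hand = R
Throw height = pattern[13 mod 3] = pattern[1] = 7
Lands at beat 13+7=20, 20 mod 2 = 0, so catch hand = L

Answer: R 7 L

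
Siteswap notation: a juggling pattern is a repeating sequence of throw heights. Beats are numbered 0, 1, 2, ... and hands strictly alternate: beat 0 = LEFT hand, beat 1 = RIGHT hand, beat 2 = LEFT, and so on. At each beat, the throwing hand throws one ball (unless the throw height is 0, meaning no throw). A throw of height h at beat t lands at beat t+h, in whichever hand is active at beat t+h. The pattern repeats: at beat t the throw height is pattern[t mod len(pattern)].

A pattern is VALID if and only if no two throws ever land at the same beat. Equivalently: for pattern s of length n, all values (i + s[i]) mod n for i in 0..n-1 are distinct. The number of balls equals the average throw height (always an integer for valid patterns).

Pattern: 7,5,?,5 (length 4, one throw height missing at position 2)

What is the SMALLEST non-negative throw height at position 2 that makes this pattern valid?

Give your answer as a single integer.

Answer: 3

Derivation:
i=0: (0 + 7) mod 4 = 3
i=1: (1 + 5) mod 4 = 2
i=2: s[i]=? (unknown)
i=3: (3 + 5) mod 4 = 0
Known residues: [0, 2, 3]; need a permutation of 0..3, so missing residue r = 1
Need (2 + s) mod 4 = 1; smallest s = (1 - 2) mod 4 = 3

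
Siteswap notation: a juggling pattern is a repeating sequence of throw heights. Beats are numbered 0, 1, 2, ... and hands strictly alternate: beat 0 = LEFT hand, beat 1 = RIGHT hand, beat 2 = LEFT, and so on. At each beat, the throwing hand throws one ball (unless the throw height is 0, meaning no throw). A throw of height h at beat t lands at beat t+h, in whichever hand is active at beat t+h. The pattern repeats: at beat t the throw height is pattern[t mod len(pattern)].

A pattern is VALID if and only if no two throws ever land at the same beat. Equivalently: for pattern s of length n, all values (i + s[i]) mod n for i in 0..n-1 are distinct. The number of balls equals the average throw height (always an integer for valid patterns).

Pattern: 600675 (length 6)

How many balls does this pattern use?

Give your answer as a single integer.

Pattern = [6, 0, 0, 6, 7, 5], length n = 6
  position 0: throw height = 6, running sum = 6
  position 1: throw height = 0, running sum = 6
  position 2: throw height = 0, running sum = 6
  position 3: throw height = 6, running sum = 12
  position 4: throw height = 7, running sum = 19
  position 5: throw height = 5, running sum = 24
Total sum = 24; balls = sum / n = 24 / 6 = 4

Answer: 4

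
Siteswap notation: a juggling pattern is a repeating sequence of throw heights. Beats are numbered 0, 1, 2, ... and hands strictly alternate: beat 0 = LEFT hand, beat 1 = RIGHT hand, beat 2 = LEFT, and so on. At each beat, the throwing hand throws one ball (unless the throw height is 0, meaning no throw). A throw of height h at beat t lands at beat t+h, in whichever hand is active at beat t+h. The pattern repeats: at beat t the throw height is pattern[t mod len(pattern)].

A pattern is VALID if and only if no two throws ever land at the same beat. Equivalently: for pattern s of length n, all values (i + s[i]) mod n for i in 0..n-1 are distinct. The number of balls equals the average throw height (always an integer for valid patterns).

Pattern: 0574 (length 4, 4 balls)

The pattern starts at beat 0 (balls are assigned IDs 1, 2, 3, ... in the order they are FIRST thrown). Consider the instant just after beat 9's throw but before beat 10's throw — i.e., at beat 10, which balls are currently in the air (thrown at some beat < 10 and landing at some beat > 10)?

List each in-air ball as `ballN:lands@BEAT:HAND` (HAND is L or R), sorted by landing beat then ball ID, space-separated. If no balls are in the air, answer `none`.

Beat 1 (R): throw ball1 h=5 -> lands@6:L; in-air after throw: [b1@6:L]
Beat 2 (L): throw ball2 h=7 -> lands@9:R; in-air after throw: [b1@6:L b2@9:R]
Beat 3 (R): throw ball3 h=4 -> lands@7:R; in-air after throw: [b1@6:L b3@7:R b2@9:R]
Beat 5 (R): throw ball4 h=5 -> lands@10:L; in-air after throw: [b1@6:L b3@7:R b2@9:R b4@10:L]
Beat 6 (L): throw ball1 h=7 -> lands@13:R; in-air after throw: [b3@7:R b2@9:R b4@10:L b1@13:R]
Beat 7 (R): throw ball3 h=4 -> lands@11:R; in-air after throw: [b2@9:R b4@10:L b3@11:R b1@13:R]
Beat 9 (R): throw ball2 h=5 -> lands@14:L; in-air after throw: [b4@10:L b3@11:R b1@13:R b2@14:L]
Beat 10 (L): throw ball4 h=7 -> lands@17:R; in-air after throw: [b3@11:R b1@13:R b2@14:L b4@17:R]

Answer: ball3:lands@11:R ball1:lands@13:R ball2:lands@14:L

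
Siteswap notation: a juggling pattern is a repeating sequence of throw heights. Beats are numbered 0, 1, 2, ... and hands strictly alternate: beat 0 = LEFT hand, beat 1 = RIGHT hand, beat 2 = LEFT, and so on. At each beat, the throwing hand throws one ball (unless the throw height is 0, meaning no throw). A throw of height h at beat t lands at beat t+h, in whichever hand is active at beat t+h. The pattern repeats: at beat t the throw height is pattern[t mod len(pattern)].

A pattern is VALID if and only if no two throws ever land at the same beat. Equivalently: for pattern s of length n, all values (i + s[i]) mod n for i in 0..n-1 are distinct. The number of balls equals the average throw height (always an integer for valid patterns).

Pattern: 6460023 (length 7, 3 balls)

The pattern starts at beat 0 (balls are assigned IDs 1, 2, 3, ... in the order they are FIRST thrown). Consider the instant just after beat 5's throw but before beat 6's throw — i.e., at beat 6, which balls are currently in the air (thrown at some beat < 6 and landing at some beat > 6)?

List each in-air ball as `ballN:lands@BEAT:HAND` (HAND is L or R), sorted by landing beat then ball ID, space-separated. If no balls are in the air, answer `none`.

Beat 0 (L): throw ball1 h=6 -> lands@6:L; in-air after throw: [b1@6:L]
Beat 1 (R): throw ball2 h=4 -> lands@5:R; in-air after throw: [b2@5:R b1@6:L]
Beat 2 (L): throw ball3 h=6 -> lands@8:L; in-air after throw: [b2@5:R b1@6:L b3@8:L]
Beat 5 (R): throw ball2 h=2 -> lands@7:R; in-air after throw: [b1@6:L b2@7:R b3@8:L]
Beat 6 (L): throw ball1 h=3 -> lands@9:R; in-air after throw: [b2@7:R b3@8:L b1@9:R]

Answer: ball2:lands@7:R ball3:lands@8:L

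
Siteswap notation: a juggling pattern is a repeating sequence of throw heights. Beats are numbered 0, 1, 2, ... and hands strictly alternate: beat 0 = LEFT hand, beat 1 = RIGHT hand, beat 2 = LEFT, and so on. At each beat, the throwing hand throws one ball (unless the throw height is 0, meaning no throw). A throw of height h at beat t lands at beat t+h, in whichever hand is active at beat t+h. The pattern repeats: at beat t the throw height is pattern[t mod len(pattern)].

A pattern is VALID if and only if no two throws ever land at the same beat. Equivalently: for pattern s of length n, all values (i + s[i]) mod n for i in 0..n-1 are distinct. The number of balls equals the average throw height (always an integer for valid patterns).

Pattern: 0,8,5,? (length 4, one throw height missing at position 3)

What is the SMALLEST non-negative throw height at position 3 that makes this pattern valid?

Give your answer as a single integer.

i=0: (0 + 0) mod 4 = 0
i=1: (1 + 8) mod 4 = 1
i=2: (2 + 5) mod 4 = 3
i=3: s[i]=? (unknown)
Known residues: [0, 1, 3]; need a permutation of 0..3, so missing residue r = 2
Need (3 + s) mod 4 = 2; smallest s = (2 - 3) mod 4 = 3

Answer: 3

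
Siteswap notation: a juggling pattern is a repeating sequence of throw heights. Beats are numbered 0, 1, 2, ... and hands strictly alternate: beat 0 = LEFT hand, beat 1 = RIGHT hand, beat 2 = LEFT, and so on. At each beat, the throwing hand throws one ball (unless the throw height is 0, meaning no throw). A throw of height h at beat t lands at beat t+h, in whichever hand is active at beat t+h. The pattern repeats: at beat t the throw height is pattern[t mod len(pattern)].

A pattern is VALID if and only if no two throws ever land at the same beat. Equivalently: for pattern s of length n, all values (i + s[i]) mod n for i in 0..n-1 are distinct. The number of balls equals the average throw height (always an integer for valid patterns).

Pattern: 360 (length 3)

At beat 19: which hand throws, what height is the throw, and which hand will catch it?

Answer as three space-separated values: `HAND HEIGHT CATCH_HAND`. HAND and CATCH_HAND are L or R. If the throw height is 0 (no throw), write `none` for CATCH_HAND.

Beat 19: 19 mod 2 = 1, so hand = R
Throw height = pattern[19 mod 3] = pattern[1] = 6
Lands at beat 19+6=25, 25 mod 2 = 1, so catch hand = R

Answer: R 6 R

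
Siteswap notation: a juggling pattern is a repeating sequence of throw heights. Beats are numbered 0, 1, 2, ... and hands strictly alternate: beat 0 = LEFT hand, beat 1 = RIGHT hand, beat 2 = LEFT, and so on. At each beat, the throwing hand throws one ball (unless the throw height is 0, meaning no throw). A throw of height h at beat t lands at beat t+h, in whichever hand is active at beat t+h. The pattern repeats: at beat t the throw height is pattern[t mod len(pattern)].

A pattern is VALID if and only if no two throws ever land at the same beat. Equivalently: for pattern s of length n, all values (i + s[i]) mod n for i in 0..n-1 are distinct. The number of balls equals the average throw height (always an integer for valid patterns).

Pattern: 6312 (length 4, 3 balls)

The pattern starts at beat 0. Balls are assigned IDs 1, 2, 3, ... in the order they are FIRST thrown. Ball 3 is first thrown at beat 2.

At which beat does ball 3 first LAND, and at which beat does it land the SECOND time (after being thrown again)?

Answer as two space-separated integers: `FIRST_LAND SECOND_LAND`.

Beat 0 (L): throw ball1 h=6 -> lands@6:L; in-air after throw: [b1@6:L]
Beat 1 (R): throw ball2 h=3 -> lands@4:L; in-air after throw: [b2@4:L b1@6:L]
Beat 2 (L): throw ball3 h=1 -> lands@3:R; in-air after throw: [b3@3:R b2@4:L b1@6:L]
Beat 3 (R): throw ball3 h=2 -> lands@5:R; in-air after throw: [b2@4:L b3@5:R b1@6:L]
Beat 4 (L): throw ball2 h=6 -> lands@10:L; in-air after throw: [b3@5:R b1@6:L b2@10:L]
Beat 5 (R): throw ball3 h=3 -> lands@8:L; in-air after throw: [b1@6:L b3@8:L b2@10:L]
Ball 3: thrown@2 h=1 -> first land @3; rethrown@3 h=2 -> second land @5

Answer: 3 5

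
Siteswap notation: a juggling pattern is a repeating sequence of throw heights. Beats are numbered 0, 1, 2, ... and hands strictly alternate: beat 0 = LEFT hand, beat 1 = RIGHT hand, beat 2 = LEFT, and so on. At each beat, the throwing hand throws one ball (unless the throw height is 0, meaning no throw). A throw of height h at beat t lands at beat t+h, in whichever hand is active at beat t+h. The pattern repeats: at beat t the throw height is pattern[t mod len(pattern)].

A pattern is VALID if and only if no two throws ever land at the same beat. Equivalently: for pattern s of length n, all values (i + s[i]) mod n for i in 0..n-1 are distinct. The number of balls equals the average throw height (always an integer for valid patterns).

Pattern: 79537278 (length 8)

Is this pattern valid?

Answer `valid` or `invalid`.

Answer: invalid

Derivation:
i=0: (i + s[i]) mod n = (0 + 7) mod 8 = 7
i=1: (i + s[i]) mod n = (1 + 9) mod 8 = 2
i=2: (i + s[i]) mod n = (2 + 5) mod 8 = 7
i=3: (i + s[i]) mod n = (3 + 3) mod 8 = 6
i=4: (i + s[i]) mod n = (4 + 7) mod 8 = 3
i=5: (i + s[i]) mod n = (5 + 2) mod 8 = 7
i=6: (i + s[i]) mod n = (6 + 7) mod 8 = 5
i=7: (i + s[i]) mod n = (7 + 8) mod 8 = 7
Residues: [7, 2, 7, 6, 3, 7, 5, 7], distinct: False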